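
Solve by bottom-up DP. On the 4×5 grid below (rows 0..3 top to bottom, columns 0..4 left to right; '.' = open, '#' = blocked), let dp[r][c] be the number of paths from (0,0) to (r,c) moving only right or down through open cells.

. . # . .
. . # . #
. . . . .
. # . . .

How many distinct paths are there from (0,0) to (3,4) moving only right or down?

r\c   0   1   2   3   4
  0   1   1   0   0   0
  1   1   2   0   0   0
  2   1   3   3   3   3
  3   1   0   3   6   9

9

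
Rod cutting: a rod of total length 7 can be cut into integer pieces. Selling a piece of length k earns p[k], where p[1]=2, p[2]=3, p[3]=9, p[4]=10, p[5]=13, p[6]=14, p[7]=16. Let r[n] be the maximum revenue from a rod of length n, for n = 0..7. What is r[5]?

   n    0    1    2    3    4    5    6    7
r[n]    0    2    4    9   11   13   18   20

13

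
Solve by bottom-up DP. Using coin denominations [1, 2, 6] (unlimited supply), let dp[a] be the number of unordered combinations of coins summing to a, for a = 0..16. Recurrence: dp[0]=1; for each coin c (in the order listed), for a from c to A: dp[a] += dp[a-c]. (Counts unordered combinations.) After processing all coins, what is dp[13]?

12

after  coin     0     1     2     3     4     5     6     7     8     9    10    11    12    13    14    15    16
          1     1     1     1     1     1     1     1     1     1     1     1     1     1     1     1     1     1
          2     1     1     2     2     3     3     4     4     5     5     6     6     7     7     8     8     9
          6     1     1     2     2     3     3     5     5     7     7     9     9    12    12    15    15    18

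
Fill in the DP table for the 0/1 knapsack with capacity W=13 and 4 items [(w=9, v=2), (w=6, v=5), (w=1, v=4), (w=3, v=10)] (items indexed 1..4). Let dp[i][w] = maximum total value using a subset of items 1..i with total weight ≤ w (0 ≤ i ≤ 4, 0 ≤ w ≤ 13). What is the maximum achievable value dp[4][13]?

19

i\w   0   1   2   3   4   5   6   7   8   9  10  11  12  13
  0   0   0   0   0   0   0   0   0   0   0   0   0   0   0
  1   0   0   0   0   0   0   0   0   0   2   2   2   2   2
  2   0   0   0   0   0   0   5   5   5   5   5   5   5   5
  3   0   4   4   4   4   4   5   9   9   9   9   9   9   9
  4   0   4   4  10  14  14  14  14  14  15  19  19  19  19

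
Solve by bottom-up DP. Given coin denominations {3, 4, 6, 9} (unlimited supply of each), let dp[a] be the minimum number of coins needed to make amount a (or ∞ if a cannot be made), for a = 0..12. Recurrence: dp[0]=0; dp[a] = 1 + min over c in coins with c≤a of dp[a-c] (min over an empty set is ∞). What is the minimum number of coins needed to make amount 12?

2

 a  0  1  2  3  4  5  6  7  8  9 10 11 12
dp  0  -  -  1  1  -  1  2  2  1  2  3  2
(- denotes ∞ / unreachable)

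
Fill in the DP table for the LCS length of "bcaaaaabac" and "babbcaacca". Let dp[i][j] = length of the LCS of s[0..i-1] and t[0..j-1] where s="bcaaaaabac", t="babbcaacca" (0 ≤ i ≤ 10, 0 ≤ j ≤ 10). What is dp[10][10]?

5

   ''  b  a  b  b  c  a  a  c  c  a
''  0  0  0  0  0  0  0  0  0  0  0
 b  0  1  1  1  1  1  1  1  1  1  1
 c  0  1  1  1  1  2  2  2  2  2  2
 a  0  1  2  2  2  2  3  3  3  3  3
 a  0  1  2  2  2  2  3  4  4  4  4
 a  0  1  2  2  2  2  3  4  4  4  5
 a  0  1  2  2  2  2  3  4  4  4  5
 a  0  1  2  2  2  2  3  4  4  4  5
 b  0  1  2  3  3  3  3  4  4  4  5
 a  0  1  2  3  3  3  4  4  4  4  5
 c  0  1  2  3  3  4  4  4  5  5  5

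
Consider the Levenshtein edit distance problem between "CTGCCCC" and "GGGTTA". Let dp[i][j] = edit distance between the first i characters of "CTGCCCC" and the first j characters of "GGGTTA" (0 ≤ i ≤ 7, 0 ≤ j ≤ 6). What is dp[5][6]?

   ''  G  G  G  T  T  A
''  0  1  2  3  4  5  6
 C  1  1  2  3  4  5  6
 T  2  2  2  3  3  4  5
 G  3  2  2  2  3  4  5
 C  4  3  3  3  3  4  5
 C  5  4  4  4  4  4  5
 C  6  5  5  5  5  5  5
 C  7  6  6  6  6  6  6

5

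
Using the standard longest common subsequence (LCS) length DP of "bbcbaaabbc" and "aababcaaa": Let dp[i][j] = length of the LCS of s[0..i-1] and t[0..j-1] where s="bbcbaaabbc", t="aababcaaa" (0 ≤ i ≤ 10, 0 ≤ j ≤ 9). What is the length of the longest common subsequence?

   ''  a  a  b  a  b  c  a  a  a
''  0  0  0  0  0  0  0  0  0  0
 b  0  0  0  1  1  1  1  1  1  1
 b  0  0  0  1  1  2  2  2  2  2
 c  0  0  0  1  1  2  3  3  3  3
 b  0  0  0  1  1  2  3  3  3  3
 a  0  1  1  1  2  2  3  4  4  4
 a  0  1  2  2  2  2  3  4  5  5
 a  0  1  2  2  3  3  3  4  5  6
 b  0  1  2  3  3  4  4  4  5  6
 b  0  1  2  3  3  4  4  4  5  6
 c  0  1  2  3  3  4  5  5  5  6

6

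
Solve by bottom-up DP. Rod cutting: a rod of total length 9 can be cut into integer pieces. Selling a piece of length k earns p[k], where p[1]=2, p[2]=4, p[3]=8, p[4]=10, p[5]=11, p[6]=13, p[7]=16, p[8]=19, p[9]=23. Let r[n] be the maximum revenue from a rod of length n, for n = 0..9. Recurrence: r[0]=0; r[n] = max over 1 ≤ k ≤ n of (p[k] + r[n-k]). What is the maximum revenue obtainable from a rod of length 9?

   n    0    1    2    3    4    5    6    7    8    9
r[n]    0    2    4    8   10   12   16   18   20   24

24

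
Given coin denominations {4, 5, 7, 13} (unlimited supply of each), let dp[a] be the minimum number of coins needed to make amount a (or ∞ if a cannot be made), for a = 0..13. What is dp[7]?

 a  0  1  2  3  4  5  6  7  8  9 10 11 12 13
dp  0  -  -  -  1  1  -  1  2  2  2  2  2  1
(- denotes ∞ / unreachable)

1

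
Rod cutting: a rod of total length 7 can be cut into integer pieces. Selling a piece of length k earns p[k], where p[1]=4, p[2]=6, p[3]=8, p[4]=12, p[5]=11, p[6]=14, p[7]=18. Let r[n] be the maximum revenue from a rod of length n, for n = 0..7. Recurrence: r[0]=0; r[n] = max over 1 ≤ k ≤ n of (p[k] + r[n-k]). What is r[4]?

16

   n    0    1    2    3    4    5    6    7
r[n]    0    4    8   12   16   20   24   28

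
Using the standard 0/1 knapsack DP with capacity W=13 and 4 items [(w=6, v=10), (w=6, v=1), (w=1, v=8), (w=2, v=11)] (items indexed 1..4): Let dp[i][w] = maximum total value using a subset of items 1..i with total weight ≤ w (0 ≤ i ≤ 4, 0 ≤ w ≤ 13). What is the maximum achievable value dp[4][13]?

i\w   0   1   2   3   4   5   6   7   8   9  10  11  12  13
  0   0   0   0   0   0   0   0   0   0   0   0   0   0   0
  1   0   0   0   0   0   0  10  10  10  10  10  10  10  10
  2   0   0   0   0   0   0  10  10  10  10  10  10  11  11
  3   0   8   8   8   8   8  10  18  18  18  18  18  18  19
  4   0   8  11  19  19  19  19  19  21  29  29  29  29  29

29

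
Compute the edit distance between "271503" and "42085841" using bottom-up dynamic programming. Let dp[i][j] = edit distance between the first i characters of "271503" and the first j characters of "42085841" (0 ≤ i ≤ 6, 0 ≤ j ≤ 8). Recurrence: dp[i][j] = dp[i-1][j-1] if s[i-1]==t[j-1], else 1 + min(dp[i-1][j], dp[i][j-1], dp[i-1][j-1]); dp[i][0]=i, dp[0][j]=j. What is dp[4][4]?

   ''  4  2  0  8  5  8  4  1
''  0  1  2  3  4  5  6  7  8
 2  1  1  1  2  3  4  5  6  7
 7  2  2  2  2  3  4  5  6  7
 1  3  3  3  3  3  4  5  6  6
 5  4  4  4  4  4  3  4  5  6
 0  5  5  5  4  5  4  4  5  6
 3  6  6  6  5  5  5  5  5  6

4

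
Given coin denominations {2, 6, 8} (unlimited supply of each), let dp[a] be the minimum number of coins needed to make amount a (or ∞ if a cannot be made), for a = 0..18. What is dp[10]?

 a  0  1  2  3  4  5  6  7  8  9 10 11 12 13 14 15 16 17 18
dp  0  -  1  -  2  -  1  -  1  -  2  -  2  -  2  -  2  -  3
(- denotes ∞ / unreachable)

2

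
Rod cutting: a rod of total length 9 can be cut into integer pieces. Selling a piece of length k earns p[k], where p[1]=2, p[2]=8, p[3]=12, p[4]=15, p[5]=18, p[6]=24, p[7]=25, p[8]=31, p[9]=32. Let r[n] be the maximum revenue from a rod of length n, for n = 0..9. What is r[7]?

28

   n    0    1    2    3    4    5    6    7    8    9
r[n]    0    2    8   12   16   20   24   28   32   36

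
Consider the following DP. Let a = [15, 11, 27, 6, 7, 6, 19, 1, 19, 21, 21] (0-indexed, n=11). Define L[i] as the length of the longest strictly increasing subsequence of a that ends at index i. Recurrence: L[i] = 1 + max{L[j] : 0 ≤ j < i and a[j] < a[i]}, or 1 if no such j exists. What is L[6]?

   i    0    1    2    3    4    5    6    7    8    9   10
a[i]   15   11   27    6    7    6   19    1   19   21   21
L[i]    1    1    2    1    2    1    3    1    3    4    4

3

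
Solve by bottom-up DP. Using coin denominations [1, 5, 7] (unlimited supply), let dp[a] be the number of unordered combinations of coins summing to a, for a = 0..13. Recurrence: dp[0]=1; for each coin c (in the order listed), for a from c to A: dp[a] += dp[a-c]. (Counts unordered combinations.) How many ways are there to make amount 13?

after  coin     0     1     2     3     4     5     6     7     8     9    10    11    12    13
          1     1     1     1     1     1     1     1     1     1     1     1     1     1     1
          5     1     1     1     1     1     2     2     2     2     2     3     3     3     3
          7     1     1     1     1     1     2     2     3     3     3     4     4     5     5

5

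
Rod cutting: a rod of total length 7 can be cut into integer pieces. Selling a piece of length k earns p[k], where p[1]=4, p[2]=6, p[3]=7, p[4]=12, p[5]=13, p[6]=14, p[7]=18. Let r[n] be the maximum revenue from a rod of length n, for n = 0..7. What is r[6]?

   n    0    1    2    3    4    5    6    7
r[n]    0    4    8   12   16   20   24   28

24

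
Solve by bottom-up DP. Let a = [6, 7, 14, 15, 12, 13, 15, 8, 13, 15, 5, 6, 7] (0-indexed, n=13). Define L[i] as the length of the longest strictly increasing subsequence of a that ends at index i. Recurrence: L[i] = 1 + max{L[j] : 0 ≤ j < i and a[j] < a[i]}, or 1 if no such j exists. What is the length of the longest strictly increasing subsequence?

   i    0    1    2    3    4    5    6    7    8    9   10   11   12
a[i]    6    7   14   15   12   13   15    8   13   15    5    6    7
L[i]    1    2    3    4    3    4    5    3    4    5    1    2    3

5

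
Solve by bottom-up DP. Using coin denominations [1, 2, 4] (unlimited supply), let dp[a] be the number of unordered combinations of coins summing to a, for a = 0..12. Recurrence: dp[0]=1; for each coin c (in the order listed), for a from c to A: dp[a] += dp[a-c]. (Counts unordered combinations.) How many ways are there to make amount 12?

16

after  coin     0     1     2     3     4     5     6     7     8     9    10    11    12
          1     1     1     1     1     1     1     1     1     1     1     1     1     1
          2     1     1     2     2     3     3     4     4     5     5     6     6     7
          4     1     1     2     2     4     4     6     6     9     9    12    12    16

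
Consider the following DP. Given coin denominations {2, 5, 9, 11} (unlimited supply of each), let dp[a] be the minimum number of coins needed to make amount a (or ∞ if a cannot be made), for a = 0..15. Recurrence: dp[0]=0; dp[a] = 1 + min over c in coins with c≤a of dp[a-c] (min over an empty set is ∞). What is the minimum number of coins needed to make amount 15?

3

 a  0  1  2  3  4  5  6  7  8  9 10 11 12 13 14 15
dp  0  -  1  -  2  1  3  2  4  1  2  1  3  2  2  3
(- denotes ∞ / unreachable)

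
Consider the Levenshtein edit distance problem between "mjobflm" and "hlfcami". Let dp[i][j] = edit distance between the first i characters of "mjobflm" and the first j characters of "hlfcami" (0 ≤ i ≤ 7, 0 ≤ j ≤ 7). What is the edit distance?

   ''  h  l  f  c  a  m  i
''  0  1  2  3  4  5  6  7
 m  1  1  2  3  4  5  5  6
 j  2  2  2  3  4  5  6  6
 o  3  3  3  3  4  5  6  7
 b  4  4  4  4  4  5  6  7
 f  5  5  5  4  5  5  6  7
 l  6  6  5  5  5  6  6  7
 m  7  7  6  6  6  6  6  7

7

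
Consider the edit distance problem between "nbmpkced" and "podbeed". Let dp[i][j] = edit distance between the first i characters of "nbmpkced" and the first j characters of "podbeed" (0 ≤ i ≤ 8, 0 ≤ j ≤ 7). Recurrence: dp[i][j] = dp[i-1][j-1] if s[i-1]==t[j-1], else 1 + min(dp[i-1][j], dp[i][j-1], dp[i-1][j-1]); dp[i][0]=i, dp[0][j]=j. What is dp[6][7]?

7

   ''  p  o  d  b  e  e  d
''  0  1  2  3  4  5  6  7
 n  1  1  2  3  4  5  6  7
 b  2  2  2  3  3  4  5  6
 m  3  3  3  3  4  4  5  6
 p  4  3  4  4  4  5  5  6
 k  5  4  4  5  5  5  6  6
 c  6  5  5  5  6  6  6  7
 e  7  6  6  6  6  6  6  7
 d  8  7  7  6  7  7  7  6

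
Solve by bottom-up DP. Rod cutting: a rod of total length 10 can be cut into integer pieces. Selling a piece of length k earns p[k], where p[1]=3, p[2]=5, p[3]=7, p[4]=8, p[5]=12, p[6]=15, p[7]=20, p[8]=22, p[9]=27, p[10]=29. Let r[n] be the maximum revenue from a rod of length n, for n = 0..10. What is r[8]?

24

   n    0    1    2    3    4    5    6    7    8    9   10
r[n]    0    3    6    9   12   15   18   21   24   27   30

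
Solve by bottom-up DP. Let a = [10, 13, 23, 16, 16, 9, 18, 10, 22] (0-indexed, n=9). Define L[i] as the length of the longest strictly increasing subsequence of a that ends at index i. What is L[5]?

1

   i    0    1    2    3    4    5    6    7    8
a[i]   10   13   23   16   16    9   18   10   22
L[i]    1    2    3    3    3    1    4    2    5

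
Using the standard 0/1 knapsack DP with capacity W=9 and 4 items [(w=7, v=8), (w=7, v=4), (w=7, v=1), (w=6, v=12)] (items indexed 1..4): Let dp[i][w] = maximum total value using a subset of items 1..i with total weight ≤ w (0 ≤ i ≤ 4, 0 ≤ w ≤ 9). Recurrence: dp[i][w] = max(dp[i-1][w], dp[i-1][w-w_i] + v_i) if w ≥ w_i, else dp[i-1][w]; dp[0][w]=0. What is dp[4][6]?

i\w   0   1   2   3   4   5   6   7   8   9
  0   0   0   0   0   0   0   0   0   0   0
  1   0   0   0   0   0   0   0   8   8   8
  2   0   0   0   0   0   0   0   8   8   8
  3   0   0   0   0   0   0   0   8   8   8
  4   0   0   0   0   0   0  12  12  12  12

12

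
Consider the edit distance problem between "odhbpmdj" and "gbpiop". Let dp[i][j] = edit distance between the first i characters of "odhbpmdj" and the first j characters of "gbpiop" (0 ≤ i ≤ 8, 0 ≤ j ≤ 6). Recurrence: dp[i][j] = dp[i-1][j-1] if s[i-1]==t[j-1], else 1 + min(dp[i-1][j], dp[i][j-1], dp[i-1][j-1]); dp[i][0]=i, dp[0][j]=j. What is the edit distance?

6

   ''  g  b  p  i  o  p
''  0  1  2  3  4  5  6
 o  1  1  2  3  4  4  5
 d  2  2  2  3  4  5  5
 h  3  3  3  3  4  5  6
 b  4  4  3  4  4  5  6
 p  5  5  4  3  4  5  5
 m  6  6  5  4  4  5  6
 d  7  7  6  5  5  5  6
 j  8  8  7  6  6  6  6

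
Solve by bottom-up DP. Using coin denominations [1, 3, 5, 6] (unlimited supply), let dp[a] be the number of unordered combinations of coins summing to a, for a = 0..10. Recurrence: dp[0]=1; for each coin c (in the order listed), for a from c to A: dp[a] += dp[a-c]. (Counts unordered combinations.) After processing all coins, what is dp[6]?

5

after  coin     0     1     2     3     4     5     6     7     8     9    10
          1     1     1     1     1     1     1     1     1     1     1     1
          3     1     1     1     2     2     2     3     3     3     4     4
          5     1     1     1     2     2     3     4     4     5     6     7
          6     1     1     1     2     2     3     5     5     6     8     9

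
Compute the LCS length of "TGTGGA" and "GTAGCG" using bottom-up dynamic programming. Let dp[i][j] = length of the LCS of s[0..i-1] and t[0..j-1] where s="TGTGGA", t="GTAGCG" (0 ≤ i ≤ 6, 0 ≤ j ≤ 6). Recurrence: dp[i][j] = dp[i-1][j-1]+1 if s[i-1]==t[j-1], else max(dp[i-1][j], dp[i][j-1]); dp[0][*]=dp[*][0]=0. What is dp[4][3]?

   ''  G  T  A  G  C  G
''  0  0  0  0  0  0  0
 T  0  0  1  1  1  1  1
 G  0  1  1  1  2  2  2
 T  0  1  2  2  2  2  2
 G  0  1  2  2  3  3  3
 G  0  1  2  2  3  3  4
 A  0  1  2  3  3  3  4

2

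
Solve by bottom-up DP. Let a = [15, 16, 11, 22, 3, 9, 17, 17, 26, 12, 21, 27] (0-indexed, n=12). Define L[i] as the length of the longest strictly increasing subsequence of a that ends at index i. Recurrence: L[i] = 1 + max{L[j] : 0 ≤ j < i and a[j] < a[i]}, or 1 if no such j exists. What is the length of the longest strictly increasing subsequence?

5

   i    0    1    2    3    4    5    6    7    8    9   10   11
a[i]   15   16   11   22    3    9   17   17   26   12   21   27
L[i]    1    2    1    3    1    2    3    3    4    3    4    5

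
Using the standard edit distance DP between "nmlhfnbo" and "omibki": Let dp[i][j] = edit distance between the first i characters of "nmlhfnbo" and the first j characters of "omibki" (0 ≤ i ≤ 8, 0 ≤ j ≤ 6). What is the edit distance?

7

   ''  o  m  i  b  k  i
''  0  1  2  3  4  5  6
 n  1  1  2  3  4  5  6
 m  2  2  1  2  3  4  5
 l  3  3  2  2  3  4  5
 h  4  4  3  3  3  4  5
 f  5  5  4  4  4  4  5
 n  6  6  5  5  5  5  5
 b  7  7  6  6  5  6  6
 o  8  7  7  7  6  6  7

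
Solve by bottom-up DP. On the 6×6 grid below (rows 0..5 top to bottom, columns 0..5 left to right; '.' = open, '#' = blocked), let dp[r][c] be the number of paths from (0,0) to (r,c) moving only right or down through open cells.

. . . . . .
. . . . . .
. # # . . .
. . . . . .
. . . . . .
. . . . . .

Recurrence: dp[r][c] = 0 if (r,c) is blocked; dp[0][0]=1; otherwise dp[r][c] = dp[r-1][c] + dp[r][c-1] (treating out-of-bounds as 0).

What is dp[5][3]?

14

r\c   0   1   2   3   4   5
  0   1   1   1   1   1   1
  1   1   2   3   4   5   6
  2   1   0   0   4   9  15
  3   1   1   1   5  14  29
  4   1   2   3   8  22  51
  5   1   3   6  14  36  87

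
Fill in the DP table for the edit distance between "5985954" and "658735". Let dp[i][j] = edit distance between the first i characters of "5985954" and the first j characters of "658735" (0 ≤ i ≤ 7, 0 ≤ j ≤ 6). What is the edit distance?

   ''  6  5  8  7  3  5
''  0  1  2  3  4  5  6
 5  1  1  1  2  3  4  5
 9  2  2  2  2  3  4  5
 8  3  3  3  2  3  4  5
 5  4  4  3  3  3  4  4
 9  5  5  4  4  4  4  5
 5  6  6  5  5  5  5  4
 4  7  7  6  6  6  6  5

5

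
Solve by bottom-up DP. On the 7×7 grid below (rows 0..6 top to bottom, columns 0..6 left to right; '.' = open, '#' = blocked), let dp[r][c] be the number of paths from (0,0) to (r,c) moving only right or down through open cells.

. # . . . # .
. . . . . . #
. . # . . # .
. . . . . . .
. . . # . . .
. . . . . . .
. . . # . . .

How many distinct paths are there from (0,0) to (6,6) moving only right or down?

r\c   0   1   2   3   4   5   6
  0   1   0   0   0   0   0   0
  1   1   1   1   1   1   1   0
  2   1   2   0   1   2   0   0
  3   1   3   3   4   6   6   6
  4   1   4   7   0   6  12  18
  5   1   5  12  12  18  30  48
  6   1   6  18   0  18  48  96

96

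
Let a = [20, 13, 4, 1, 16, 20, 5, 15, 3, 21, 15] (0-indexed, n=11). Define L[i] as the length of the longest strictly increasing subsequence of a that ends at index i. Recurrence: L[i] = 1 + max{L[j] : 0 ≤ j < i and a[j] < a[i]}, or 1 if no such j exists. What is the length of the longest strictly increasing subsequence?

   i    0    1    2    3    4    5    6    7    8    9   10
a[i]   20   13    4    1   16   20    5   15    3   21   15
L[i]    1    1    1    1    2    3    2    3    2    4    3

4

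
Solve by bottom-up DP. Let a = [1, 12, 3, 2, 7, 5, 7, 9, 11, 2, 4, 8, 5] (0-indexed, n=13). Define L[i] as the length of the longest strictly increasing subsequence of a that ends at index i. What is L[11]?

5

   i    0    1    2    3    4    5    6    7    8    9   10   11   12
a[i]    1   12    3    2    7    5    7    9   11    2    4    8    5
L[i]    1    2    2    2    3    3    4    5    6    2    3    5    4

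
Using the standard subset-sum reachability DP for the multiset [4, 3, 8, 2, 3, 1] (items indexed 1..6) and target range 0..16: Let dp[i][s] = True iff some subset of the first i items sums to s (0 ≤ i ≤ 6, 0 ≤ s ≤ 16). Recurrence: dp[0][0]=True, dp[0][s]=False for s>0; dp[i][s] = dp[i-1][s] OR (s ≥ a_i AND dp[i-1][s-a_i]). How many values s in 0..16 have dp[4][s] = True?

15

i\s   0   1   2   3   4   5   6   7   8   9  10  11  12  13  14  15  16
  0   T   F   F   F   F   F   F   F   F   F   F   F   F   F   F   F   F
  1   T   F   F   F   T   F   F   F   F   F   F   F   F   F   F   F   F
  2   T   F   F   T   T   F   F   T   F   F   F   F   F   F   F   F   F
  3   T   F   F   T   T   F   F   T   T   F   F   T   T   F   F   T   F
  4   T   F   T   T   T   T   T   T   T   T   T   T   T   T   T   T   F
  5   T   F   T   T   T   T   T   T   T   T   T   T   T   T   T   T   T
  6   T   T   T   T   T   T   T   T   T   T   T   T   T   T   T   T   T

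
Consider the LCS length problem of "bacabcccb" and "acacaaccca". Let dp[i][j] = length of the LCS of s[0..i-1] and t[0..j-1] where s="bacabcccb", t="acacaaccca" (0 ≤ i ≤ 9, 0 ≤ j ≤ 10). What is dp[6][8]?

4

   ''  a  c  a  c  a  a  c  c  c  a
''  0  0  0  0  0  0  0  0  0  0  0
 b  0  0  0  0  0  0  0  0  0  0  0
 a  0  1  1  1  1  1  1  1  1  1  1
 c  0  1  2  2  2  2  2  2  2  2  2
 a  0  1  2  3  3  3  3  3  3  3  3
 b  0  1  2  3  3  3  3  3  3  3  3
 c  0  1  2  3  4  4  4  4  4  4  4
 c  0  1  2  3  4  4  4  5  5  5  5
 c  0  1  2  3  4  4  4  5  6  6  6
 b  0  1  2  3  4  4  4  5  6  6  6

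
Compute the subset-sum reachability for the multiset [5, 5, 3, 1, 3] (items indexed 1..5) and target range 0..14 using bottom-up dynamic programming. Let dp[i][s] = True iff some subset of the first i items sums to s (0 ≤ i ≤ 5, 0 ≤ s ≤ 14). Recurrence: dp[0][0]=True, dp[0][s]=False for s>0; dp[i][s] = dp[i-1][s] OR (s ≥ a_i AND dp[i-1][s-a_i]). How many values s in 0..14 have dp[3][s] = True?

i\s   0   1   2   3   4   5   6   7   8   9  10  11  12  13  14
  0   T   F   F   F   F   F   F   F   F   F   F   F   F   F   F
  1   T   F   F   F   F   T   F   F   F   F   F   F   F   F   F
  2   T   F   F   F   F   T   F   F   F   F   T   F   F   F   F
  3   T   F   F   T   F   T   F   F   T   F   T   F   F   T   F
  4   T   T   F   T   T   T   T   F   T   T   T   T   F   T   T
  5   T   T   F   T   T   T   T   T   T   T   T   T   T   T   T

6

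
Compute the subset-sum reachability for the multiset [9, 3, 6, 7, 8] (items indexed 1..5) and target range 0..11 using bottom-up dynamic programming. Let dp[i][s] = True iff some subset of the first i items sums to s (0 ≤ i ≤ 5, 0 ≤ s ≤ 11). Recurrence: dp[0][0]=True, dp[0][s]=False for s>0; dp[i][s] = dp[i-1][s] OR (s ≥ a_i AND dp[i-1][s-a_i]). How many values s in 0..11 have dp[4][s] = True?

i\s   0   1   2   3   4   5   6   7   8   9  10  11
  0   T   F   F   F   F   F   F   F   F   F   F   F
  1   T   F   F   F   F   F   F   F   F   T   F   F
  2   T   F   F   T   F   F   F   F   F   T   F   F
  3   T   F   F   T   F   F   T   F   F   T   F   F
  4   T   F   F   T   F   F   T   T   F   T   T   F
  5   T   F   F   T   F   F   T   T   T   T   T   T

6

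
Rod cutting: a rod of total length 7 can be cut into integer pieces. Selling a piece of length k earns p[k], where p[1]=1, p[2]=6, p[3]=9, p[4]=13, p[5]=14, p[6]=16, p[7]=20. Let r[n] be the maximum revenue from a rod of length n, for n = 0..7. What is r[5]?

   n    0    1    2    3    4    5    6    7
r[n]    0    1    6    9   13   15   19   22

15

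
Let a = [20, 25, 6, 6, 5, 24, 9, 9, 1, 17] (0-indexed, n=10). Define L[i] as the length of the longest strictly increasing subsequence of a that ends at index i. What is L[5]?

2

   i    0    1    2    3    4    5    6    7    8    9
a[i]   20   25    6    6    5   24    9    9    1   17
L[i]    1    2    1    1    1    2    2    2    1    3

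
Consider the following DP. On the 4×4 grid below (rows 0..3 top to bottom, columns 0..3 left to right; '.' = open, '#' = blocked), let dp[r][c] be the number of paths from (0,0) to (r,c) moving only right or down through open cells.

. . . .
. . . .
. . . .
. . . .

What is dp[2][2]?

6

r\c   0   1   2   3
  0   1   1   1   1
  1   1   2   3   4
  2   1   3   6  10
  3   1   4  10  20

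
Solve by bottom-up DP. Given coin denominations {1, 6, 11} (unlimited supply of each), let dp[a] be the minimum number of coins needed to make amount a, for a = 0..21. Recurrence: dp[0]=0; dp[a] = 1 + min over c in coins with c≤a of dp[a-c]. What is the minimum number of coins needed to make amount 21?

6

 a  0  1  2  3  4  5  6  7  8  9 10 11 12 13 14 15 16 17 18 19 20 21
dp  0  1  2  3  4  5  1  2  3  4  5  1  2  3  4  5  6  2  3  4  5  6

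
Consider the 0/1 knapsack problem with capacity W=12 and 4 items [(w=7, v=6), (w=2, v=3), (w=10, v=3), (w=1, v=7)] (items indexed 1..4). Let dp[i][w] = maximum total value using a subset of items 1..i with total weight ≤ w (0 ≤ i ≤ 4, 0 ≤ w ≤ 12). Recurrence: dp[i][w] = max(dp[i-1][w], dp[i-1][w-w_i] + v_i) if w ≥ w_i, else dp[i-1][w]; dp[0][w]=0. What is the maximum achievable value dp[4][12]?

i\w   0   1   2   3   4   5   6   7   8   9  10  11  12
  0   0   0   0   0   0   0   0   0   0   0   0   0   0
  1   0   0   0   0   0   0   0   6   6   6   6   6   6
  2   0   0   3   3   3   3   3   6   6   9   9   9   9
  3   0   0   3   3   3   3   3   6   6   9   9   9   9
  4   0   7   7  10  10  10  10  10  13  13  16  16  16

16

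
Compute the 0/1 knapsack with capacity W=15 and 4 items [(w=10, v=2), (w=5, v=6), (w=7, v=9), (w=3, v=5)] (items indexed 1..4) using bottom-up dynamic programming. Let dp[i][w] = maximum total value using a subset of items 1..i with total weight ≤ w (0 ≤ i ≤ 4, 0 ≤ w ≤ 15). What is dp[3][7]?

i\w   0   1   2   3   4   5   6   7   8   9  10  11  12  13  14  15
  0   0   0   0   0   0   0   0   0   0   0   0   0   0   0   0   0
  1   0   0   0   0   0   0   0   0   0   0   2   2   2   2   2   2
  2   0   0   0   0   0   6   6   6   6   6   6   6   6   6   6   8
  3   0   0   0   0   0   6   6   9   9   9   9   9  15  15  15  15
  4   0   0   0   5   5   6   6   9  11  11  14  14  15  15  15  20

9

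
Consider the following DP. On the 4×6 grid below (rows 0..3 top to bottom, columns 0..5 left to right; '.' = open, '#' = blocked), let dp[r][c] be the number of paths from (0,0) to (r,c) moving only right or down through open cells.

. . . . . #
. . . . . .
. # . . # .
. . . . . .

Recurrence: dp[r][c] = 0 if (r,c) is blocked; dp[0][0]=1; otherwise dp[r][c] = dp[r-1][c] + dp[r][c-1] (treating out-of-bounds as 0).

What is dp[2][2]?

3

r\c   0   1   2   3   4   5
  0   1   1   1   1   1   0
  1   1   2   3   4   5   5
  2   1   0   3   7   0   5
  3   1   1   4  11  11  16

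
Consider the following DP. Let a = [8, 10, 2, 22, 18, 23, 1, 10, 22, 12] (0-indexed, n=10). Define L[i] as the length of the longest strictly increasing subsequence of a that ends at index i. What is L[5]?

4

   i    0    1    2    3    4    5    6    7    8    9
a[i]    8   10    2   22   18   23    1   10   22   12
L[i]    1    2    1    3    3    4    1    2    4    3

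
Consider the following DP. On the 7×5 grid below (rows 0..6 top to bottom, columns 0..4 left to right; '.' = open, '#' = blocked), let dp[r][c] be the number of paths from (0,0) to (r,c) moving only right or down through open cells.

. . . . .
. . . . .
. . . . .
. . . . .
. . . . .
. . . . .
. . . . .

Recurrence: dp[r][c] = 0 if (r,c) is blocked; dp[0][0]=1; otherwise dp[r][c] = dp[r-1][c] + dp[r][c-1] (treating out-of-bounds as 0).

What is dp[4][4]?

r\c   0   1   2   3   4
  0   1   1   1   1   1
  1   1   2   3   4   5
  2   1   3   6  10  15
  3   1   4  10  20  35
  4   1   5  15  35  70
  5   1   6  21  56 126
  6   1   7  28  84 210

70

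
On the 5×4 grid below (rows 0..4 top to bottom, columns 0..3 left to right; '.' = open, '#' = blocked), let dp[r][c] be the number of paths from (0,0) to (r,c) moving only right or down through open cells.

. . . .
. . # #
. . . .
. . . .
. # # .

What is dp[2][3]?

r\c   0   1   2   3
  0   1   1   1   1
  1   1   2   0   0
  2   1   3   3   3
  3   1   4   7  10
  4   1   0   0  10

3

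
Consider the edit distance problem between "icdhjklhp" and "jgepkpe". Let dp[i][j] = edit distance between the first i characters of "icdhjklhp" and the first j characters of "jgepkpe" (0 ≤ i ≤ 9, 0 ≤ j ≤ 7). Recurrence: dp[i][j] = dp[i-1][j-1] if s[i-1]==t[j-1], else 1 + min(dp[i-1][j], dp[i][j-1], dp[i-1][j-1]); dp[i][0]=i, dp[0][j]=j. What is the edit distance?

8

   ''  j  g  e  p  k  p  e
''  0  1  2  3  4  5  6  7
 i  1  1  2  3  4  5  6  7
 c  2  2  2  3  4  5  6  7
 d  3  3  3  3  4  5  6  7
 h  4  4  4  4  4  5  6  7
 j  5  4  5  5  5  5  6  7
 k  6  5  5  6  6  5  6  7
 l  7  6  6  6  7  6  6  7
 h  8  7  7  7  7  7  7  7
 p  9  8  8  8  7  8  7  8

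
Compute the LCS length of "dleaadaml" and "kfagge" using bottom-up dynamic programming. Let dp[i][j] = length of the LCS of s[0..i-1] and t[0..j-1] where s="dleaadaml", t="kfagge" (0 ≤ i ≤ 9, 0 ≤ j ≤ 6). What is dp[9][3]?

1

   ''  k  f  a  g  g  e
''  0  0  0  0  0  0  0
 d  0  0  0  0  0  0  0
 l  0  0  0  0  0  0  0
 e  0  0  0  0  0  0  1
 a  0  0  0  1  1  1  1
 a  0  0  0  1  1  1  1
 d  0  0  0  1  1  1  1
 a  0  0  0  1  1  1  1
 m  0  0  0  1  1  1  1
 l  0  0  0  1  1  1  1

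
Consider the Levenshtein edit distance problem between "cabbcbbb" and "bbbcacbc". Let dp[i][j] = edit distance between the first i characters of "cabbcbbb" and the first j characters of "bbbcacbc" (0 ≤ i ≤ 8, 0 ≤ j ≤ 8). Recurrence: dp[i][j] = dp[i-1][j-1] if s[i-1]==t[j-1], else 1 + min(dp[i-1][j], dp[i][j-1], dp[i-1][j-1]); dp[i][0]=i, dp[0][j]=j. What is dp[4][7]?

4

   ''  b  b  b  c  a  c  b  c
''  0  1  2  3  4  5  6  7  8
 c  1  1  2  3  3  4  5  6  7
 a  2  2  2  3  4  3  4  5  6
 b  3  2  2  2  3  4  4  4  5
 b  4  3  2  2  3  4  5  4  5
 c  5  4  3  3  2  3  4  5  4
 b  6  5  4  3  3  3  4  4  5
 b  7  6  5  4  4  4  4  4  5
 b  8  7  6  5  5  5  5  4  5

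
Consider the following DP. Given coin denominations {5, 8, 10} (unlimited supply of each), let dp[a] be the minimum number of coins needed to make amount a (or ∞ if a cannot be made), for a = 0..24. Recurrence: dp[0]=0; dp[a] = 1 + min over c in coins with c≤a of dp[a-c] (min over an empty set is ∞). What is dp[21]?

3

 a  0  1  2  3  4  5  6  7  8  9 10 11 12 13 14 15 16 17 18 19 20 21 22 23 24
dp  0  -  -  -  -  1  -  -  1  -  1  -  -  2  -  2  2  -  2  -  2  3  -  3  3
(- denotes ∞ / unreachable)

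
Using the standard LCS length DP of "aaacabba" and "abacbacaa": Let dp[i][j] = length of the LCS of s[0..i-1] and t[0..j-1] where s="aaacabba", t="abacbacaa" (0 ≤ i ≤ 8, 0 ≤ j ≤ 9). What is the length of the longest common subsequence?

   ''  a  b  a  c  b  a  c  a  a
''  0  0  0  0  0  0  0  0  0  0
 a  0  1  1  1  1  1  1  1  1  1
 a  0  1  1  2  2  2  2  2  2  2
 a  0  1  1  2  2  2  3  3  3  3
 c  0  1  1  2  3  3  3  4  4  4
 a  0  1  1  2  3  3  4  4  5  5
 b  0  1  2  2  3  4  4  4  5  5
 b  0  1  2  2  3  4  4  4  5  5
 a  0  1  2  3  3  4  5  5  5  6

6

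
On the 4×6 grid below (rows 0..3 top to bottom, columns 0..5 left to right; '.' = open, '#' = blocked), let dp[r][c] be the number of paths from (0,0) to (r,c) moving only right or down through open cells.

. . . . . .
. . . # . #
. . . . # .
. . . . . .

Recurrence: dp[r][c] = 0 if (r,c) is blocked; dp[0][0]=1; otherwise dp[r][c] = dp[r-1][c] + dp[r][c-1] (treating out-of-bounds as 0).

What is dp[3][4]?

16

r\c   0   1   2   3   4   5
  0   1   1   1   1   1   1
  1   1   2   3   0   1   0
  2   1   3   6   6   0   0
  3   1   4  10  16  16  16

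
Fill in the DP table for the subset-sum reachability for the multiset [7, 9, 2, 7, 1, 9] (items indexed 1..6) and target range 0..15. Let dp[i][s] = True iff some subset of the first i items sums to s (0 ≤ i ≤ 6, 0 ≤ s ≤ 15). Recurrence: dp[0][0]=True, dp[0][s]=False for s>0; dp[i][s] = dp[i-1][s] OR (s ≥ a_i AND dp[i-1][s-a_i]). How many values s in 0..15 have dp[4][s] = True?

i\s   0   1   2   3   4   5   6   7   8   9  10  11  12  13  14  15
  0   T   F   F   F   F   F   F   F   F   F   F   F   F   F   F   F
  1   T   F   F   F   F   F   F   T   F   F   F   F   F   F   F   F
  2   T   F   F   F   F   F   F   T   F   T   F   F   F   F   F   F
  3   T   F   T   F   F   F   F   T   F   T   F   T   F   F   F   F
  4   T   F   T   F   F   F   F   T   F   T   F   T   F   F   T   F
  5   T   T   T   T   F   F   F   T   T   T   T   T   T   F   T   T
  6   T   T   T   T   F   F   F   T   T   T   T   T   T   F   T   T

6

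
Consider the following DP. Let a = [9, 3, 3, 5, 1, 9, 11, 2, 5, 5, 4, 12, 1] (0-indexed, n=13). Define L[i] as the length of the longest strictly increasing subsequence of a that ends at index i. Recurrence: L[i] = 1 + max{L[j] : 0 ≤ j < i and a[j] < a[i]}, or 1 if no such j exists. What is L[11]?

   i    0    1    2    3    4    5    6    7    8    9   10   11   12
a[i]    9    3    3    5    1    9   11    2    5    5    4   12    1
L[i]    1    1    1    2    1    3    4    2    3    3    3    5    1

5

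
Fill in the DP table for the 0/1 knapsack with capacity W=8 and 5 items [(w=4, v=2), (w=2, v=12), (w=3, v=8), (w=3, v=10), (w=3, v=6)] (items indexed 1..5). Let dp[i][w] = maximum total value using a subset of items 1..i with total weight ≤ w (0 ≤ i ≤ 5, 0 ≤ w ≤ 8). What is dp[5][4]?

12

i\w   0   1   2   3   4   5   6   7   8
  0   0   0   0   0   0   0   0   0   0
  1   0   0   0   0   2   2   2   2   2
  2   0   0  12  12  12  12  14  14  14
  3   0   0  12  12  12  20  20  20  20
  4   0   0  12  12  12  22  22  22  30
  5   0   0  12  12  12  22  22  22  30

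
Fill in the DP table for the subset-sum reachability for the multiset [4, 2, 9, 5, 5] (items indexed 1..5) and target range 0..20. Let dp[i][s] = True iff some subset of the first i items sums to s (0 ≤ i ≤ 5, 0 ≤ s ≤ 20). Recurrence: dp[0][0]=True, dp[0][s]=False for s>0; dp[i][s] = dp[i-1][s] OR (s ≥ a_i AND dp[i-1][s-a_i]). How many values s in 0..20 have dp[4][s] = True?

i\s   0   1   2   3   4   5   6   7   8   9  10  11  12  13  14  15  16  17  18  19  20
  0   T   F   F   F   F   F   F   F   F   F   F   F   F   F   F   F   F   F   F   F   F
  1   T   F   F   F   T   F   F   F   F   F   F   F   F   F   F   F   F   F   F   F   F
  2   T   F   T   F   T   F   T   F   F   F   F   F   F   F   F   F   F   F   F   F   F
  3   T   F   T   F   T   F   T   F   F   T   F   T   F   T   F   T   F   F   F   F   F
  4   T   F   T   F   T   T   T   T   F   T   F   T   F   T   T   T   T   F   T   F   T
  5   T   F   T   F   T   T   T   T   F   T   T   T   T   T   T   T   T   F   T   T   T

14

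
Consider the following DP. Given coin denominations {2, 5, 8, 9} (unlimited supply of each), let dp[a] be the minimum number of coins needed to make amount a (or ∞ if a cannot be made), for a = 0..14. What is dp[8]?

1

 a  0  1  2  3  4  5  6  7  8  9 10 11 12 13 14
dp  0  -  1  -  2  1  3  2  1  1  2  2  3  2  2
(- denotes ∞ / unreachable)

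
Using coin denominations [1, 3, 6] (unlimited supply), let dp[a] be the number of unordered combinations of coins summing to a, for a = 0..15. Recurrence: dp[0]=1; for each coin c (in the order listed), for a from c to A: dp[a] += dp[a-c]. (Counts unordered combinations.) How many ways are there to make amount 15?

after  coin     0     1     2     3     4     5     6     7     8     9    10    11    12    13    14    15
          1     1     1     1     1     1     1     1     1     1     1     1     1     1     1     1     1
          3     1     1     1     2     2     2     3     3     3     4     4     4     5     5     5     6
          6     1     1     1     2     2     2     4     4     4     6     6     6     9     9     9    12

12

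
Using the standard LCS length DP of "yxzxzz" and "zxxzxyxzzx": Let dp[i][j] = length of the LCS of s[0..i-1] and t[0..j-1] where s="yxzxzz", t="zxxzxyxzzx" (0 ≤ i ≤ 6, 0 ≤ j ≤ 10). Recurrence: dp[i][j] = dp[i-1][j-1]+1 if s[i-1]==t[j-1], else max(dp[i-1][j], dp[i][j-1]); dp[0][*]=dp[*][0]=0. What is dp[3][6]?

2

   ''  z  x  x  z  x  y  x  z  z  x
''  0  0  0  0  0  0  0  0  0  0  0
 y  0  0  0  0  0  0  1  1  1  1  1
 x  0  0  1  1  1  1  1  2  2  2  2
 z  0  1  1  1  2  2  2  2  3  3  3
 x  0  1  2  2  2  3  3  3  3  3  4
 z  0  1  2  2  3  3  3  3  4  4  4
 z  0  1  2  2  3  3  3  3  4  5  5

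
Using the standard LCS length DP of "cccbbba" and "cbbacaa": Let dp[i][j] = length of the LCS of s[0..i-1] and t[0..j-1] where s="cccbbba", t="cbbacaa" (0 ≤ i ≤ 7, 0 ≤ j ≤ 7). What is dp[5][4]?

   ''  c  b  b  a  c  a  a
''  0  0  0  0  0  0  0  0
 c  0  1  1  1  1  1  1  1
 c  0  1  1  1  1  2  2  2
 c  0  1  1  1  1  2  2  2
 b  0  1  2  2  2  2  2  2
 b  0  1  2  3  3  3  3  3
 b  0  1  2  3  3  3  3  3
 a  0  1  2  3  4  4  4  4

3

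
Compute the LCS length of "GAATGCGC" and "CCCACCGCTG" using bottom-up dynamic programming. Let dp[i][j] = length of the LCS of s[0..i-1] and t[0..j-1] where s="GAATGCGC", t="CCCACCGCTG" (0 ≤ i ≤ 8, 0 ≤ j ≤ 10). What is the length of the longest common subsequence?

   ''  C  C  C  A  C  C  G  C  T  G
''  0  0  0  0  0  0  0  0  0  0  0
 G  0  0  0  0  0  0  0  1  1  1  1
 A  0  0  0  0  1  1  1  1  1  1  1
 A  0  0  0  0  1  1  1  1  1  1  1
 T  0  0  0  0  1  1  1  1  1  2  2
 G  0  0  0  0  1  1  1  2  2  2  3
 C  0  1  1  1  1  2  2  2  3  3  3
 G  0  1  1  1  1  2  2  3  3  3  4
 C  0  1  2  2  2  2  3  3  4  4  4

4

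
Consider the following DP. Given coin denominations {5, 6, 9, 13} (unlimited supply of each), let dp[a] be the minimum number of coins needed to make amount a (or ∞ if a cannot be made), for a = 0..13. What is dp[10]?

 a  0  1  2  3  4  5  6  7  8  9 10 11 12 13
dp  0  -  -  -  -  1  1  -  -  1  2  2  2  1
(- denotes ∞ / unreachable)

2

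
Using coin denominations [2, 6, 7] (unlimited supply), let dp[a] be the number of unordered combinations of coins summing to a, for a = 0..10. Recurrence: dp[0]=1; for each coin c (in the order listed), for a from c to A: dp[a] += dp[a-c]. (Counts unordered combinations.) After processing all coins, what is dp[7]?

1

after  coin     0     1     2     3     4     5     6     7     8     9    10
          2     1     0     1     0     1     0     1     0     1     0     1
          6     1     0     1     0     1     0     2     0     2     0     2
          7     1     0     1     0     1     0     2     1     2     1     2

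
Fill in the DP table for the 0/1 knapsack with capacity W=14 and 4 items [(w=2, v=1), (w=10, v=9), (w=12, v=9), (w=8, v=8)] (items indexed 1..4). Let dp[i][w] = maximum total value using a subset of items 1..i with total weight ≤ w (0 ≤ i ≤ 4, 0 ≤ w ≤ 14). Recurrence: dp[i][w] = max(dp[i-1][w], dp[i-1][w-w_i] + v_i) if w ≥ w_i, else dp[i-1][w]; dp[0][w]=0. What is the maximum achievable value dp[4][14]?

10

i\w   0   1   2   3   4   5   6   7   8   9  10  11  12  13  14
  0   0   0   0   0   0   0   0   0   0   0   0   0   0   0   0
  1   0   0   1   1   1   1   1   1   1   1   1   1   1   1   1
  2   0   0   1   1   1   1   1   1   1   1   9   9  10  10  10
  3   0   0   1   1   1   1   1   1   1   1   9   9  10  10  10
  4   0   0   1   1   1   1   1   1   8   8   9   9  10  10  10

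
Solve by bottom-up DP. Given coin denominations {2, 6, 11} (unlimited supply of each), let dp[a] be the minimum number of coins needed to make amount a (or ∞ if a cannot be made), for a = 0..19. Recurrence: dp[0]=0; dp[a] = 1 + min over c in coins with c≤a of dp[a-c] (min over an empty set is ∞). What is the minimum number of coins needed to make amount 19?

 a  0  1  2  3  4  5  6  7  8  9 10 11 12 13 14 15 16 17 18 19
dp  0  -  1  -  2  -  1  -  2  -  3  1  2  2  3  3  4  2  3  3
(- denotes ∞ / unreachable)

3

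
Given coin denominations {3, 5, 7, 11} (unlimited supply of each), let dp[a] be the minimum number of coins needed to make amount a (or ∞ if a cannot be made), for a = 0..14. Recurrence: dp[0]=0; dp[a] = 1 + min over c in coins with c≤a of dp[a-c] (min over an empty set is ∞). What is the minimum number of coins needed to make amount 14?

 a  0  1  2  3  4  5  6  7  8  9 10 11 12 13 14
dp  0  -  -  1  -  1  2  1  2  3  2  1  2  3  2
(- denotes ∞ / unreachable)

2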